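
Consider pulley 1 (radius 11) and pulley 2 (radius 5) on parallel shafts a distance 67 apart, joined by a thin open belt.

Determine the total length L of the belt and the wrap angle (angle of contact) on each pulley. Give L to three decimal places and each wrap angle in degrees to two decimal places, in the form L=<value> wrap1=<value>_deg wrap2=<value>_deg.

L=184.803 wrap1=190.28_deg wrap2=169.72_deg

open belt: β = asin((r2−r1)/C) = asin(-6/67) = -5.1378°
wrap1 = π − 2β = 190.2757°
wrap2 = π + 2β = 169.7243°
tangent length = C·cosβ = 66.7308
L = r1·wrap1 + r2·wrap2 + 2·C·cosβ = 11·3.3209 + 5·2.9622 + 2·66.7308 = 184.8032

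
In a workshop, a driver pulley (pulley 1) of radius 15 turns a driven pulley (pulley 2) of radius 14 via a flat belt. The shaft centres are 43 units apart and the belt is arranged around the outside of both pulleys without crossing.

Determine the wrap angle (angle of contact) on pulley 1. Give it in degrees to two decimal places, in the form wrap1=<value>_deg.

open belt: β = asin((r2−r1)/C) = asin(-1/43) = -1.3326°
wrap1 = π − 2β = 182.6652°
wrap2 = π + 2β = 177.3348°

wrap1=182.67_deg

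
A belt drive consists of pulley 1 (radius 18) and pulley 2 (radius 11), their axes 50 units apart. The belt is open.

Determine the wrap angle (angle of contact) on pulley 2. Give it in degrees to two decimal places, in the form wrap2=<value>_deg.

open belt: β = asin((r2−r1)/C) = asin(-7/50) = -8.0478°
wrap1 = π − 2β = 196.0957°
wrap2 = π + 2β = 163.9043°

wrap2=163.90_deg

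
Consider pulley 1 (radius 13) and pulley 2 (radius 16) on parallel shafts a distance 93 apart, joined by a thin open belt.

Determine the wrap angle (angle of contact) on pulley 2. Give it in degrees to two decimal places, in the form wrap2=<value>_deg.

wrap2=183.70_deg

open belt: β = asin((r2−r1)/C) = asin(3/93) = 1.8486°
wrap1 = π − 2β = 176.3029°
wrap2 = π + 2β = 183.6971°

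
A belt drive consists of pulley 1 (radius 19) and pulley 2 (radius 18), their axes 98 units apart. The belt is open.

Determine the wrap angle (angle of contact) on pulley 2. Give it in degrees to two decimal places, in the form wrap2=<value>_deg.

wrap2=178.83_deg

open belt: β = asin((r2−r1)/C) = asin(-1/98) = -0.5847°
wrap1 = π − 2β = 181.1693°
wrap2 = π + 2β = 178.8307°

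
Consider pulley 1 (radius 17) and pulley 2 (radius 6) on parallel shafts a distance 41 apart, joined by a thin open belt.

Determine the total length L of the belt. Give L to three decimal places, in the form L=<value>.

open belt: β = asin((r2−r1)/C) = asin(-11/41) = -15.5627°
wrap1 = π − 2β = 211.1254°
wrap2 = π + 2β = 148.8746°
tangent length = C·cosβ = 39.4968
L = r1·wrap1 + r2·wrap2 + 2·C·cosβ = 17·3.6848 + 6·2.5984 + 2·39.4968 = 157.2259

L=157.226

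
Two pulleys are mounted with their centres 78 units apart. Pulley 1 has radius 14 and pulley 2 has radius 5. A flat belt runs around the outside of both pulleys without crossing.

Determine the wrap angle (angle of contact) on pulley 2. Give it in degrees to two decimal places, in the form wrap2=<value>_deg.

wrap2=166.75_deg

open belt: β = asin((r2−r1)/C) = asin(-9/78) = -6.6258°
wrap1 = π − 2β = 193.2516°
wrap2 = π + 2β = 166.7484°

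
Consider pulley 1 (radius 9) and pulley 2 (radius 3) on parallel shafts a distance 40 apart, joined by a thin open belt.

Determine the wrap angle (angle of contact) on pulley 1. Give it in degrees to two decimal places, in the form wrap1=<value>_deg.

wrap1=197.25_deg

open belt: β = asin((r2−r1)/C) = asin(-6/40) = -8.6269°
wrap1 = π − 2β = 197.2539°
wrap2 = π + 2β = 162.7461°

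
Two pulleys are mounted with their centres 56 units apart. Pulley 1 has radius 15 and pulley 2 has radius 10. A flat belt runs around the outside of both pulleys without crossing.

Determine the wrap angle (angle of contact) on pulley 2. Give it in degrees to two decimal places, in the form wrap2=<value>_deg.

wrap2=169.75_deg

open belt: β = asin((r2−r1)/C) = asin(-5/56) = -5.1225°
wrap1 = π − 2β = 190.2450°
wrap2 = π + 2β = 169.7550°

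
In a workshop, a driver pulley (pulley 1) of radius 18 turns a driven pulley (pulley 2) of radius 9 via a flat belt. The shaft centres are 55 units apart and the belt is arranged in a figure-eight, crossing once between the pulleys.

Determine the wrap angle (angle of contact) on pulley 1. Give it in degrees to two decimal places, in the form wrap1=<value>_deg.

wrap1=238.80_deg

crossed belt: β = asin((r1+r2)/C) = asin(27/55) = 29.4004°
wrap1 = wrap2 = π + 2β = 238.8007°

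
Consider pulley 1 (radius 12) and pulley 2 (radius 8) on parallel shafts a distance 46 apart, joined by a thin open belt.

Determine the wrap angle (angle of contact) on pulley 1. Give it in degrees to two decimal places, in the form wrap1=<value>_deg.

wrap1=189.98_deg

open belt: β = asin((r2−r1)/C) = asin(-4/46) = -4.9885°
wrap1 = π − 2β = 189.9771°
wrap2 = π + 2β = 170.0229°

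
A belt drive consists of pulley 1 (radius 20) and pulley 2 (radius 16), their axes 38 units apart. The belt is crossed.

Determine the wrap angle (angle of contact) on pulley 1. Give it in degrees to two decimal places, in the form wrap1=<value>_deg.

wrap1=322.66_deg

crossed belt: β = asin((r1+r2)/C) = asin(36/38) = 71.3283°
wrap1 = wrap2 = π + 2β = 322.6566°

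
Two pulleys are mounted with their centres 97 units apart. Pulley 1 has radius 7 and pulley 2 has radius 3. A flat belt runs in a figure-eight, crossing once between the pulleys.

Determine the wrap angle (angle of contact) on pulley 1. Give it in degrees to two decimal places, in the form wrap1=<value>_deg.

crossed belt: β = asin((r1+r2)/C) = asin(10/97) = 5.9173°
wrap1 = wrap2 = π + 2β = 191.8346°

wrap1=191.83_deg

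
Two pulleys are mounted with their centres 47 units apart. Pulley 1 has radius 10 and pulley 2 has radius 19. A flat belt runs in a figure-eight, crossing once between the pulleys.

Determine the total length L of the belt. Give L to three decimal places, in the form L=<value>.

L=203.646

crossed belt: β = asin((r1+r2)/C) = asin(29/47) = 38.0989°
wrap1 = wrap2 = π + 2β = 256.1979°
tangent length = C·cosβ = 36.9865
L = (r1+r2)·wrap + 2·C·cosβ = 29·4.4715 + 2·36.9865 = 203.6464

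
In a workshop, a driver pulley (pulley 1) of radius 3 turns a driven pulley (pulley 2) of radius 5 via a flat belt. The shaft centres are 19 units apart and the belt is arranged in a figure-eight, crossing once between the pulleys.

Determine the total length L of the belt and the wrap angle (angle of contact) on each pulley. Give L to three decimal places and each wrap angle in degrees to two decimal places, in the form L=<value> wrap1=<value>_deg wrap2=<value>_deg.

L=66.554 wrap1=229.80_deg wrap2=229.80_deg

crossed belt: β = asin((r1+r2)/C) = asin(8/19) = 24.9011°
wrap1 = wrap2 = π + 2β = 229.8021°
tangent length = C·cosβ = 17.2337
L = (r1+r2)·wrap + 2·C·cosβ = 8·4.0108 + 2·17.2337 = 66.5538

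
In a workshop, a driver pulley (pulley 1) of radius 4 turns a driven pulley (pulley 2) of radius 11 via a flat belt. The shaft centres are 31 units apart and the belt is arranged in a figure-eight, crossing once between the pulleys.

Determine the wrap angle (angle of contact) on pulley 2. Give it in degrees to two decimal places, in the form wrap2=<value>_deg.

crossed belt: β = asin((r1+r2)/C) = asin(15/31) = 28.9385°
wrap1 = wrap2 = π + 2β = 237.8771°

wrap2=237.88_deg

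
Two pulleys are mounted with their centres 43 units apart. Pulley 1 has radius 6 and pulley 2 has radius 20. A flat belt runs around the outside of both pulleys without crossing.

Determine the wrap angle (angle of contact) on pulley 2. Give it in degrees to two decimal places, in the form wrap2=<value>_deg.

wrap2=218.00_deg

open belt: β = asin((r2−r1)/C) = asin(14/43) = 19.0008°
wrap1 = π − 2β = 141.9984°
wrap2 = π + 2β = 218.0016°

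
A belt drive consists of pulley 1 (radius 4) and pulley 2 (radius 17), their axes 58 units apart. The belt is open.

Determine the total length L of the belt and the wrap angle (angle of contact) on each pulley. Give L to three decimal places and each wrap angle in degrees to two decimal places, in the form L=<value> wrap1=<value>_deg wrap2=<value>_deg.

open belt: β = asin((r2−r1)/C) = asin(13/58) = 12.9522°
wrap1 = π − 2β = 154.0956°
wrap2 = π + 2β = 205.9044°
tangent length = C·cosβ = 56.5243
L = r1·wrap1 + r2·wrap2 + 2·C·cosβ = 4·2.6895 + 17·3.5937 + 2·56.5243 = 184.8996

L=184.900 wrap1=154.10_deg wrap2=205.90_deg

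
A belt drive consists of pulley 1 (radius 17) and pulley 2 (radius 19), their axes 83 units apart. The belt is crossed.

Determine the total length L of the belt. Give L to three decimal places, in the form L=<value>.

crossed belt: β = asin((r1+r2)/C) = asin(36/83) = 25.7048°
wrap1 = wrap2 = π + 2β = 231.4096°
tangent length = C·cosβ = 74.7864
L = (r1+r2)·wrap + 2·C·cosβ = 36·4.0389 + 2·74.7864 = 294.9717

L=294.972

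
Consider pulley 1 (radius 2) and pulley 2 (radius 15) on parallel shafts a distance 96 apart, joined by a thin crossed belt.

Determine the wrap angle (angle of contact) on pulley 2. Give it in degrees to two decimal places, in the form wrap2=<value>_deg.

wrap2=200.40_deg

crossed belt: β = asin((r1+r2)/C) = asin(17/96) = 10.1999°
wrap1 = wrap2 = π + 2β = 200.3998°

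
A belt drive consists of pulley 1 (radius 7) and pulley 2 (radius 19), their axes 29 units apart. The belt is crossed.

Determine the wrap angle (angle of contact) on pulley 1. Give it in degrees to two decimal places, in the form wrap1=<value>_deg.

wrap1=307.42_deg

crossed belt: β = asin((r1+r2)/C) = asin(26/29) = 63.7084°
wrap1 = wrap2 = π + 2β = 307.4169°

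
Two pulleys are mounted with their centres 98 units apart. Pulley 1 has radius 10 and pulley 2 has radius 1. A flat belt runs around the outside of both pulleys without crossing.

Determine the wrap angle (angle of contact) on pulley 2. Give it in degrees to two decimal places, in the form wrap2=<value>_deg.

open belt: β = asin((r2−r1)/C) = asin(-9/98) = -5.2693°
wrap1 = π − 2β = 190.5386°
wrap2 = π + 2β = 169.4614°

wrap2=169.46_deg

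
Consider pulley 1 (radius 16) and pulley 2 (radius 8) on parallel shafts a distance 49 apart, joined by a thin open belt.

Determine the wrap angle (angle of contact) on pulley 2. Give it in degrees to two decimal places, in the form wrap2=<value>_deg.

wrap2=161.21_deg

open belt: β = asin((r2−r1)/C) = asin(-8/49) = -9.3965°
wrap1 = π − 2β = 198.7930°
wrap2 = π + 2β = 161.2070°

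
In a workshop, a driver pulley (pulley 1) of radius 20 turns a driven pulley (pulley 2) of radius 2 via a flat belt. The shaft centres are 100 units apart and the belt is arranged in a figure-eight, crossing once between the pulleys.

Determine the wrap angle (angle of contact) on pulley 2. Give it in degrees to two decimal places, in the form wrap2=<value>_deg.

wrap2=205.42_deg

crossed belt: β = asin((r1+r2)/C) = asin(22/100) = 12.7090°
wrap1 = wrap2 = π + 2β = 205.4181°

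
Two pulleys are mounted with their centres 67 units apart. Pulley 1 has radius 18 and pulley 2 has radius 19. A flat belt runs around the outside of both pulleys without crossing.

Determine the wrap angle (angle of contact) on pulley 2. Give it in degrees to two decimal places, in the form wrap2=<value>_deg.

wrap2=181.71_deg

open belt: β = asin((r2−r1)/C) = asin(1/67) = 0.8552°
wrap1 = π − 2β = 178.2896°
wrap2 = π + 2β = 181.7104°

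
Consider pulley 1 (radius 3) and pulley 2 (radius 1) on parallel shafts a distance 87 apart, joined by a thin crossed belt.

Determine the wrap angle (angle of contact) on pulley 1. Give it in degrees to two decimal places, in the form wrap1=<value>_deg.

crossed belt: β = asin((r1+r2)/C) = asin(4/87) = 2.6352°
wrap1 = wrap2 = π + 2β = 185.2704°

wrap1=185.27_deg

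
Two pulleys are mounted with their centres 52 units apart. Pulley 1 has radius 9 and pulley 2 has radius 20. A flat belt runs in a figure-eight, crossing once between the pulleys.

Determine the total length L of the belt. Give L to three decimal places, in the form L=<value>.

L=211.744

crossed belt: β = asin((r1+r2)/C) = asin(29/52) = 33.8964°
wrap1 = wrap2 = π + 2β = 247.7927°
tangent length = C·cosβ = 43.1625
L = (r1+r2)·wrap + 2·C·cosβ = 29·4.3248 + 2·43.1625 = 211.7441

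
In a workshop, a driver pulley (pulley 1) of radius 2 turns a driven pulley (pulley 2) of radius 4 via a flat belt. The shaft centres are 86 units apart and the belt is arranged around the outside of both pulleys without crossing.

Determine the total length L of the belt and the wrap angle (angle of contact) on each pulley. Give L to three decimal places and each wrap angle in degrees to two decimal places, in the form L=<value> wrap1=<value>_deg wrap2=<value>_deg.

L=190.896 wrap1=177.33_deg wrap2=182.67_deg

open belt: β = asin((r2−r1)/C) = asin(2/86) = 1.3326°
wrap1 = π − 2β = 177.3348°
wrap2 = π + 2β = 182.6652°
tangent length = C·cosβ = 85.9767
L = r1·wrap1 + r2·wrap2 + 2·C·cosβ = 2·3.0951 + 4·3.1881 + 2·85.9767 = 190.8961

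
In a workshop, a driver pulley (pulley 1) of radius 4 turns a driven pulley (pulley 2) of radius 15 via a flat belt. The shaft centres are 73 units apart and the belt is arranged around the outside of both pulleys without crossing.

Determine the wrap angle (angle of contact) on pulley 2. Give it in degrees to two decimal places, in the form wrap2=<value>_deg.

open belt: β = asin((r2−r1)/C) = asin(11/73) = 8.6666°
wrap1 = π − 2β = 162.6668°
wrap2 = π + 2β = 197.3332°

wrap2=197.33_deg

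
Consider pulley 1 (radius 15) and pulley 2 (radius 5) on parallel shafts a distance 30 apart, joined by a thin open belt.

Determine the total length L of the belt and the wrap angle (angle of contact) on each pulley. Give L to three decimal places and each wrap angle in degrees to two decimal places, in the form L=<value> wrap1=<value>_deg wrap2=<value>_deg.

L=126.197 wrap1=218.94_deg wrap2=141.06_deg

open belt: β = asin((r2−r1)/C) = asin(-10/30) = -19.4712°
wrap1 = π − 2β = 218.9424°
wrap2 = π + 2β = 141.0576°
tangent length = C·cosβ = 28.2843
L = r1·wrap1 + r2·wrap2 + 2·C·cosβ = 15·3.8213 + 5·2.4619 + 2·28.2843 = 126.1971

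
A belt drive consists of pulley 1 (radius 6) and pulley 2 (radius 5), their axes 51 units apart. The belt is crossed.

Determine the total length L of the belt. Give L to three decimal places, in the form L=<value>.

L=138.939

crossed belt: β = asin((r1+r2)/C) = asin(11/51) = 12.4558°
wrap1 = wrap2 = π + 2β = 204.9116°
tangent length = C·cosβ = 49.7996
L = (r1+r2)·wrap + 2·C·cosβ = 11·3.5764 + 2·49.7996 = 138.9394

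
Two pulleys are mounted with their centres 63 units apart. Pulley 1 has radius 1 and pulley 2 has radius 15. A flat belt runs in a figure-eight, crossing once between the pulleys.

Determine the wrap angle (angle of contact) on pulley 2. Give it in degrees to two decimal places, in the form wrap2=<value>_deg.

wrap2=209.42_deg

crossed belt: β = asin((r1+r2)/C) = asin(16/63) = 14.7125°
wrap1 = wrap2 = π + 2β = 209.4249°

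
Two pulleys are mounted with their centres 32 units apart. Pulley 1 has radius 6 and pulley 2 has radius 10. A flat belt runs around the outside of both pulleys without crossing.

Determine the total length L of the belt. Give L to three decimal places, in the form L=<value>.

open belt: β = asin((r2−r1)/C) = asin(4/32) = 7.1808°
wrap1 = π − 2β = 165.6385°
wrap2 = π + 2β = 194.3615°
tangent length = C·cosβ = 31.7490
L = r1·wrap1 + r2·wrap2 + 2·C·cosβ = 6·2.8909 + 10·3.3922 + 2·31.7490 = 114.7661

L=114.766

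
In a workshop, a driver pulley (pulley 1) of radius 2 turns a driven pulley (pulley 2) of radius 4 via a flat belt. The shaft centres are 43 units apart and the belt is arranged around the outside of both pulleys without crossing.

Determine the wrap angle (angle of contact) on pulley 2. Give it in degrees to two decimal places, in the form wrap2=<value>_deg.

open belt: β = asin((r2−r1)/C) = asin(2/43) = 2.6659°
wrap1 = π − 2β = 174.6682°
wrap2 = π + 2β = 185.3318°

wrap2=185.33_deg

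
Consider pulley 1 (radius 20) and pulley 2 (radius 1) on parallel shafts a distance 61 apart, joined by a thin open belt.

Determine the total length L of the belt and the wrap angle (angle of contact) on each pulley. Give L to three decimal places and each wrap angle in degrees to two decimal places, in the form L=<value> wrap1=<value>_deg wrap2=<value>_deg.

open belt: β = asin((r2−r1)/C) = asin(-19/61) = -18.1482°
wrap1 = π − 2β = 216.2963°
wrap2 = π + 2β = 143.7037°
tangent length = C·cosβ = 57.9655
L = r1·wrap1 + r2·wrap2 + 2·C·cosβ = 20·3.7751 + 1·2.5081 + 2·57.9655 = 193.9408

L=193.941 wrap1=216.30_deg wrap2=143.70_deg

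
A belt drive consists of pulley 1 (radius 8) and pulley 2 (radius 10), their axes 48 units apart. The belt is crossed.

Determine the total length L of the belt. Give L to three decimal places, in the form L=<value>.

L=159.381

crossed belt: β = asin((r1+r2)/C) = asin(18/48) = 22.0243°
wrap1 = wrap2 = π + 2β = 224.0486°
tangent length = C·cosβ = 44.4972
L = (r1+r2)·wrap + 2·C·cosβ = 18·3.9104 + 2·44.4972 = 159.3813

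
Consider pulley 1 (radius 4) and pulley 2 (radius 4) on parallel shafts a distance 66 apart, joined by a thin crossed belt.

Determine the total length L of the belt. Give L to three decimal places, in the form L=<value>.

crossed belt: β = asin((r1+r2)/C) = asin(8/66) = 6.9621°
wrap1 = wrap2 = π + 2β = 193.9241°
tangent length = C·cosβ = 65.5134
L = (r1+r2)·wrap + 2·C·cosβ = 8·3.3846 + 2·65.5134 = 158.1036

L=158.104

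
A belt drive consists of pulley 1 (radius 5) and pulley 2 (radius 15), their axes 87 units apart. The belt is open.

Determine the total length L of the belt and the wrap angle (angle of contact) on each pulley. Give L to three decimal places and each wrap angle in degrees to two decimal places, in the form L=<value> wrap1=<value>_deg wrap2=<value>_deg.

open belt: β = asin((r2−r1)/C) = asin(10/87) = 6.6003°
wrap1 = π − 2β = 166.7994°
wrap2 = π + 2β = 193.2006°
tangent length = C·cosβ = 86.4234
L = r1·wrap1 + r2·wrap2 + 2·C·cosβ = 5·2.9112 + 15·3.3720 + 2·86.4234 = 237.9825

L=237.983 wrap1=166.80_deg wrap2=193.20_deg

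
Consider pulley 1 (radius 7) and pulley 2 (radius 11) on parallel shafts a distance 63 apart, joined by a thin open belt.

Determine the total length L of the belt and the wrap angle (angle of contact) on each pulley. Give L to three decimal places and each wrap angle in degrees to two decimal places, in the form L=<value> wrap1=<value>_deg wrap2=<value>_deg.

open belt: β = asin((r2−r1)/C) = asin(4/63) = 3.6403°
wrap1 = π − 2β = 172.7194°
wrap2 = π + 2β = 187.2806°
tangent length = C·cosβ = 62.8729
L = r1·wrap1 + r2·wrap2 + 2·C·cosβ = 7·3.0145 + 11·3.2687 + 2·62.8729 = 182.8027

L=182.803 wrap1=172.72_deg wrap2=187.28_deg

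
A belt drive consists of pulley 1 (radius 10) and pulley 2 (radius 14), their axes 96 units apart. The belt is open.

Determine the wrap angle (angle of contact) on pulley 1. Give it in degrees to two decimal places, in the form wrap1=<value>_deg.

wrap1=175.22_deg

open belt: β = asin((r2−r1)/C) = asin(4/96) = 2.3880°
wrap1 = π − 2β = 175.2240°
wrap2 = π + 2β = 184.7760°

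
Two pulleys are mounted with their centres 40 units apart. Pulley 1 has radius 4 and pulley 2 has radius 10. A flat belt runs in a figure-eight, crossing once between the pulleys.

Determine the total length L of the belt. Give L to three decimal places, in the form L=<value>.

crossed belt: β = asin((r1+r2)/C) = asin(14/40) = 20.4873°
wrap1 = wrap2 = π + 2β = 220.9746°
tangent length = C·cosβ = 37.4700
L = (r1+r2)·wrap + 2·C·cosβ = 14·3.8567 + 2·37.4700 = 128.9343

L=128.934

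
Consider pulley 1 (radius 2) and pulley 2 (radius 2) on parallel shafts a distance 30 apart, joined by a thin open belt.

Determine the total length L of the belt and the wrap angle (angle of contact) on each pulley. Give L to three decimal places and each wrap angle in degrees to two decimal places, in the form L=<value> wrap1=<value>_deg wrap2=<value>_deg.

open belt: β = asin((r2−r1)/C) = asin(0/30) = 0.0000°
wrap1 = π − 2β = 180.0000°
wrap2 = π + 2β = 180.0000°
tangent length = C·cosβ = 30.0000
L = r1·wrap1 + r2·wrap2 + 2·C·cosβ = 2·3.1416 + 2·3.1416 + 2·30.0000 = 72.5664

L=72.566 wrap1=180.00_deg wrap2=180.00_deg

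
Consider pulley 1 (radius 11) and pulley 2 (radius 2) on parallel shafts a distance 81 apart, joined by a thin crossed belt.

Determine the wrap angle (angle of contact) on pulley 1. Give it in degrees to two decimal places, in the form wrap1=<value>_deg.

wrap1=198.47_deg

crossed belt: β = asin((r1+r2)/C) = asin(13/81) = 9.2356°
wrap1 = wrap2 = π + 2β = 198.4711°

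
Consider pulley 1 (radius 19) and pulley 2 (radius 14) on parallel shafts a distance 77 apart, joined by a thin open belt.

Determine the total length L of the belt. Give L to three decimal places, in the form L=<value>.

open belt: β = asin((r2−r1)/C) = asin(-5/77) = -3.7231°
wrap1 = π − 2β = 187.4462°
wrap2 = π + 2β = 172.5538°
tangent length = C·cosβ = 76.8375
L = r1·wrap1 + r2·wrap2 + 2·C·cosβ = 19·3.2716 + 14·3.0116 + 2·76.8375 = 257.9973

L=257.997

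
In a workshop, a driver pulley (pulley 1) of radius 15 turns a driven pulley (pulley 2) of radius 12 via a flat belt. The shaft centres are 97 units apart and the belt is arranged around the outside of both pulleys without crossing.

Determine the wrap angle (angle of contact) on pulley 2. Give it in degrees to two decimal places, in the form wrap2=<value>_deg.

open belt: β = asin((r2−r1)/C) = asin(-3/97) = -1.7723°
wrap1 = π − 2β = 183.5446°
wrap2 = π + 2β = 176.4554°

wrap2=176.46_deg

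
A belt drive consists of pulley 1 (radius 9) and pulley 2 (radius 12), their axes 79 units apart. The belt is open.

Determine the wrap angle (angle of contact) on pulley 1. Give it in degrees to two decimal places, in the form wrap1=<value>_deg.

open belt: β = asin((r2−r1)/C) = asin(3/79) = 2.1763°
wrap1 = π − 2β = 175.6474°
wrap2 = π + 2β = 184.3526°

wrap1=175.65_deg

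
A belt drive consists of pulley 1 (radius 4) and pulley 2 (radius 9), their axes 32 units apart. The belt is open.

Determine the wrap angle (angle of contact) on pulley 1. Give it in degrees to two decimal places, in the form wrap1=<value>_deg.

wrap1=162.02_deg

open belt: β = asin((r2−r1)/C) = asin(5/32) = 8.9893°
wrap1 = π − 2β = 162.0214°
wrap2 = π + 2β = 197.9786°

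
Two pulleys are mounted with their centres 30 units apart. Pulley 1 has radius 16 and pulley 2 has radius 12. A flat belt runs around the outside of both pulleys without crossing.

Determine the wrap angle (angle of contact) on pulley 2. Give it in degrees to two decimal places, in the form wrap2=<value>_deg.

wrap2=164.68_deg

open belt: β = asin((r2−r1)/C) = asin(-4/30) = -7.6623°
wrap1 = π − 2β = 195.3245°
wrap2 = π + 2β = 164.6755°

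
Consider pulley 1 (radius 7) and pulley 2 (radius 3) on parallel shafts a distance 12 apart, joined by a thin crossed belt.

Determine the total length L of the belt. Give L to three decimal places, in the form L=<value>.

L=64.385

crossed belt: β = asin((r1+r2)/C) = asin(10/12) = 56.4427°
wrap1 = wrap2 = π + 2β = 292.8854°
tangent length = C·cosβ = 6.6332
L = (r1+r2)·wrap + 2·C·cosβ = 10·5.1118 + 2·6.6332 = 64.3846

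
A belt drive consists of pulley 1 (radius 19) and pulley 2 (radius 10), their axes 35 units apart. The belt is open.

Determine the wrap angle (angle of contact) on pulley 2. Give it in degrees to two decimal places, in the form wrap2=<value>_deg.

wrap2=150.20_deg

open belt: β = asin((r2−r1)/C) = asin(-9/35) = -14.9006°
wrap1 = π − 2β = 209.8012°
wrap2 = π + 2β = 150.1988°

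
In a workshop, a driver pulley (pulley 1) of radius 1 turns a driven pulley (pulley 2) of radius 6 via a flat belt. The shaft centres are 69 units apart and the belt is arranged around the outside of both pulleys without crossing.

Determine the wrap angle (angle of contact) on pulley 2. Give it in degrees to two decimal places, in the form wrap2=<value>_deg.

open belt: β = asin((r2−r1)/C) = asin(5/69) = 4.1555°
wrap1 = π − 2β = 171.6890°
wrap2 = π + 2β = 188.3110°

wrap2=188.31_deg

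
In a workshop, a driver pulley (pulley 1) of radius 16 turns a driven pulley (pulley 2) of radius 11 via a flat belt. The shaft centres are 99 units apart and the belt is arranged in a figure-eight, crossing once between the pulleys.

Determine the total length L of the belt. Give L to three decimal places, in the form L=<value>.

crossed belt: β = asin((r1+r2)/C) = asin(27/99) = 15.8266°
wrap1 = wrap2 = π + 2β = 211.6532°
tangent length = C·cosβ = 95.2470
L = (r1+r2)·wrap + 2·C·cosβ = 27·3.6940 + 2·95.2470 = 290.2333

L=290.233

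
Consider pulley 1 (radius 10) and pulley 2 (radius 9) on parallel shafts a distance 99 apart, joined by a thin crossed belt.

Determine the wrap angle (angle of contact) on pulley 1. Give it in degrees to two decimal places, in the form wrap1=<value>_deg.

wrap1=202.13_deg

crossed belt: β = asin((r1+r2)/C) = asin(19/99) = 11.0648°
wrap1 = wrap2 = π + 2β = 202.1296°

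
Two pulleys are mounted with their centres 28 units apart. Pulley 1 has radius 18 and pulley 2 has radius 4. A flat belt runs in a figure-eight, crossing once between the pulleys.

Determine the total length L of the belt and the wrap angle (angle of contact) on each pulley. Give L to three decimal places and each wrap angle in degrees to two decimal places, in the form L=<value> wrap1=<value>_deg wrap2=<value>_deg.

crossed belt: β = asin((r1+r2)/C) = asin(22/28) = 51.7868°
wrap1 = wrap2 = π + 2β = 283.5736°
tangent length = C·cosβ = 17.3205
L = (r1+r2)·wrap + 2·C·cosβ = 22·4.9493 + 2·17.3205 = 143.5255

L=143.525 wrap1=283.57_deg wrap2=283.57_deg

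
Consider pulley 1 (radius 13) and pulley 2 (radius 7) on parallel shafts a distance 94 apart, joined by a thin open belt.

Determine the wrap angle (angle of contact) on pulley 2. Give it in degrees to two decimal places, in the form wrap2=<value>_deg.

wrap2=172.68_deg

open belt: β = asin((r2−r1)/C) = asin(-6/94) = -3.6597°
wrap1 = π − 2β = 187.3193°
wrap2 = π + 2β = 172.6807°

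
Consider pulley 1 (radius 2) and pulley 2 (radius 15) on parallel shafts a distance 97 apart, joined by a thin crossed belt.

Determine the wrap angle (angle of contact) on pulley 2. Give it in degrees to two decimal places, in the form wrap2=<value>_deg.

crossed belt: β = asin((r1+r2)/C) = asin(17/97) = 10.0937°
wrap1 = wrap2 = π + 2β = 200.1873°

wrap2=200.19_deg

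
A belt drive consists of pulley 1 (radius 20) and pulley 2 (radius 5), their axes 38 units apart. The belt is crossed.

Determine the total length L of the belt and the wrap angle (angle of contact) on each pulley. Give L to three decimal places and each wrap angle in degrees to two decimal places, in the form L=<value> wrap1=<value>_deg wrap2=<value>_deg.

L=171.677 wrap1=262.28_deg wrap2=262.28_deg

crossed belt: β = asin((r1+r2)/C) = asin(25/38) = 41.1395°
wrap1 = wrap2 = π + 2β = 262.2790°
tangent length = C·cosβ = 28.6182
L = (r1+r2)·wrap + 2·C·cosβ = 25·4.5776 + 2·28.6182 = 171.6772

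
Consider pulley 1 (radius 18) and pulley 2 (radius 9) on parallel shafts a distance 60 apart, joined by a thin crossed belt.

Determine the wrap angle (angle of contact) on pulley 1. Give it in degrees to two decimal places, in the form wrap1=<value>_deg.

crossed belt: β = asin((r1+r2)/C) = asin(27/60) = 26.7437°
wrap1 = wrap2 = π + 2β = 233.4874°

wrap1=233.49_deg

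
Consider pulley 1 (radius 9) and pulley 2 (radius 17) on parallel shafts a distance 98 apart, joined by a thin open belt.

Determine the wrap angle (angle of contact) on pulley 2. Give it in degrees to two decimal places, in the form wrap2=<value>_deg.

open belt: β = asin((r2−r1)/C) = asin(8/98) = 4.6824°
wrap1 = π − 2β = 170.6352°
wrap2 = π + 2β = 189.3648°

wrap2=189.36_deg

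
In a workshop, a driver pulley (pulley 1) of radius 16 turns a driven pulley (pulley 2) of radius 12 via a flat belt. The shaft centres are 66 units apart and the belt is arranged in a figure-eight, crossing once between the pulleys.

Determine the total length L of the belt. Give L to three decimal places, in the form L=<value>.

L=232.032

crossed belt: β = asin((r1+r2)/C) = asin(28/66) = 25.1027°
wrap1 = wrap2 = π + 2β = 230.2054°
tangent length = C·cosβ = 59.7662
L = (r1+r2)·wrap + 2·C·cosβ = 28·4.0178 + 2·59.7662 = 232.0320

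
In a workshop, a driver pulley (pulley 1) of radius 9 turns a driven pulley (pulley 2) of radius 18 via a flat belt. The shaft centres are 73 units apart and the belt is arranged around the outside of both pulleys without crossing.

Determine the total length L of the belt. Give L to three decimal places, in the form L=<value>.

open belt: β = asin((r2−r1)/C) = asin(9/73) = 7.0819°
wrap1 = π − 2β = 165.8362°
wrap2 = π + 2β = 194.1638°
tangent length = C·cosβ = 72.4431
L = r1·wrap1 + r2·wrap2 + 2·C·cosβ = 9·2.8944 + 18·3.3888 + 2·72.4431 = 231.9340

L=231.934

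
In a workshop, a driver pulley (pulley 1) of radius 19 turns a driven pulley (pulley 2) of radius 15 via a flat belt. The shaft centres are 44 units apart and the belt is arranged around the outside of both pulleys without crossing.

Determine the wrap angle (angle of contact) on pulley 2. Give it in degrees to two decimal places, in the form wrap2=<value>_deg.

open belt: β = asin((r2−r1)/C) = asin(-4/44) = -5.2159°
wrap1 = π − 2β = 190.4318°
wrap2 = π + 2β = 169.5682°

wrap2=169.57_deg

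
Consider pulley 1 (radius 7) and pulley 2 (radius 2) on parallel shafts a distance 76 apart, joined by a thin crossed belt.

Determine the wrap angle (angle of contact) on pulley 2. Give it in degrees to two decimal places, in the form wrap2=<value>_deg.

wrap2=193.60_deg

crossed belt: β = asin((r1+r2)/C) = asin(9/76) = 6.8010°
wrap1 = wrap2 = π + 2β = 193.6020°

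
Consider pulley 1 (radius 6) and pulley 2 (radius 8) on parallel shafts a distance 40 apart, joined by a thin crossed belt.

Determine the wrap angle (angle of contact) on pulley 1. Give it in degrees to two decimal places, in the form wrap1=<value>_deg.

crossed belt: β = asin((r1+r2)/C) = asin(14/40) = 20.4873°
wrap1 = wrap2 = π + 2β = 220.9746°

wrap1=220.97_deg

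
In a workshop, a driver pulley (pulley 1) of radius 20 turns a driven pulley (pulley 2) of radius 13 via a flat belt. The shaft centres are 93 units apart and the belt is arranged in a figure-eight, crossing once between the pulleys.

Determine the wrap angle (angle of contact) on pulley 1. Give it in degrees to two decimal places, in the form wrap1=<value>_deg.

crossed belt: β = asin((r1+r2)/C) = asin(33/93) = 20.7836°
wrap1 = wrap2 = π + 2β = 221.5671°

wrap1=221.57_deg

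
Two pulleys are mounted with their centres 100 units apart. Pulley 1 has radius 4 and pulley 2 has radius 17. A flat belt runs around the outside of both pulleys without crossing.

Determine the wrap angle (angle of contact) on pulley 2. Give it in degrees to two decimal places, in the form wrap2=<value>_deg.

open belt: β = asin((r2−r1)/C) = asin(13/100) = 7.4696°
wrap1 = π − 2β = 165.0608°
wrap2 = π + 2β = 194.9392°

wrap2=194.94_deg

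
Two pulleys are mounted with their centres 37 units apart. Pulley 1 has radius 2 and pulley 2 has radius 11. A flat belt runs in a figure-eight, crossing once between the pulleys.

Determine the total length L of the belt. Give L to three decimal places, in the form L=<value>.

L=119.457

crossed belt: β = asin((r1+r2)/C) = asin(13/37) = 20.5700°
wrap1 = wrap2 = π + 2β = 221.1400°
tangent length = C·cosβ = 34.6410
L = (r1+r2)·wrap + 2·C·cosβ = 13·3.8596 + 2·34.6410 = 119.4571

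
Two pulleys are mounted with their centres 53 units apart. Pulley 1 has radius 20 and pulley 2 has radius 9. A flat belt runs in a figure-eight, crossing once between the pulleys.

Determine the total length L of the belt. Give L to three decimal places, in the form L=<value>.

crossed belt: β = asin((r1+r2)/C) = asin(29/53) = 33.1731°
wrap1 = wrap2 = π + 2β = 246.3461°
tangent length = C·cosβ = 44.3621
L = (r1+r2)·wrap + 2·C·cosβ = 29·4.2996 + 2·44.3621 = 213.4113

L=213.411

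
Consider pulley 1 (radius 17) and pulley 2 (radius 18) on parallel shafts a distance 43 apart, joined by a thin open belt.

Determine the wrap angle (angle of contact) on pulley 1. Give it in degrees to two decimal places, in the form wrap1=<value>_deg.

wrap1=177.33_deg

open belt: β = asin((r2−r1)/C) = asin(1/43) = 1.3326°
wrap1 = π − 2β = 177.3348°
wrap2 = π + 2β = 182.6652°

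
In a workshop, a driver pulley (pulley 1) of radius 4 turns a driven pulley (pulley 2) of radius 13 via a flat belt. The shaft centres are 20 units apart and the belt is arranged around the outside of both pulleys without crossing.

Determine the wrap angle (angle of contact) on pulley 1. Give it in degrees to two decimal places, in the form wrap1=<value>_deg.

open belt: β = asin((r2−r1)/C) = asin(9/20) = 26.7437°
wrap1 = π − 2β = 126.5126°
wrap2 = π + 2β = 233.4874°

wrap1=126.51_deg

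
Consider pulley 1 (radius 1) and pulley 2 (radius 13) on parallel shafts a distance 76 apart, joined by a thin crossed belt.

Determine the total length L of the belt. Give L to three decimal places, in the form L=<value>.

crossed belt: β = asin((r1+r2)/C) = asin(14/76) = 10.6151°
wrap1 = wrap2 = π + 2β = 201.2302°
tangent length = C·cosβ = 74.6994
L = (r1+r2)·wrap + 2·C·cosβ = 14·3.5121 + 2·74.6994 = 198.5686

L=198.569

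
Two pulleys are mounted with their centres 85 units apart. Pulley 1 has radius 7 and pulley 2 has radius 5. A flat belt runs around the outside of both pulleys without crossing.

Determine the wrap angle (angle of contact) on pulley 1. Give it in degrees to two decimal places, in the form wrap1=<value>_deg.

open belt: β = asin((r2−r1)/C) = asin(-2/85) = -1.3483°
wrap1 = π − 2β = 182.6965°
wrap2 = π + 2β = 177.3035°

wrap1=182.70_deg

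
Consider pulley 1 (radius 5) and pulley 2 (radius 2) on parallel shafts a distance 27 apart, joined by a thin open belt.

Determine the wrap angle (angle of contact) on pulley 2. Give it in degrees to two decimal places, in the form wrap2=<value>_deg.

wrap2=167.24_deg

open belt: β = asin((r2−r1)/C) = asin(-3/27) = -6.3794°
wrap1 = π − 2β = 192.7587°
wrap2 = π + 2β = 167.2413°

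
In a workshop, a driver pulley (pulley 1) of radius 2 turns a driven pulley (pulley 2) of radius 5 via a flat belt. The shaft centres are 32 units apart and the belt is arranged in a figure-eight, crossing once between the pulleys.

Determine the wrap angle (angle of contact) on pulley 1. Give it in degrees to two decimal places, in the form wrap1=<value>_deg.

wrap1=205.27_deg

crossed belt: β = asin((r1+r2)/C) = asin(7/32) = 12.6356°
wrap1 = wrap2 = π + 2β = 205.2713°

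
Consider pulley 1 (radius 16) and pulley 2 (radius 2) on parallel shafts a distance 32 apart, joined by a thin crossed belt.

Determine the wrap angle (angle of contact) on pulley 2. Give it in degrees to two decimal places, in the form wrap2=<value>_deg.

wrap2=248.46_deg

crossed belt: β = asin((r1+r2)/C) = asin(18/32) = 34.2289°
wrap1 = wrap2 = π + 2β = 248.4577°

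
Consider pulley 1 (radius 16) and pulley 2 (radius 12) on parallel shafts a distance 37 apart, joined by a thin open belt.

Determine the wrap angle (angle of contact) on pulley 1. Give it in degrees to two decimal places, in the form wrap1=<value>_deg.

open belt: β = asin((r2−r1)/C) = asin(-4/37) = -6.2063°
wrap1 = π − 2β = 192.4125°
wrap2 = π + 2β = 167.5875°

wrap1=192.41_deg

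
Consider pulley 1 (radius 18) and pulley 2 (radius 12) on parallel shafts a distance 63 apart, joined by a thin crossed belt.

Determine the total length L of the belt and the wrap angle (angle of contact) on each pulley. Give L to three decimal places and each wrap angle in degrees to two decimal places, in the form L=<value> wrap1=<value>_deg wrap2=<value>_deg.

L=234.824 wrap1=236.87_deg wrap2=236.87_deg

crossed belt: β = asin((r1+r2)/C) = asin(30/63) = 28.4369°
wrap1 = wrap2 = π + 2β = 236.8738°
tangent length = C·cosβ = 55.3986
L = (r1+r2)·wrap + 2·C·cosβ = 30·4.1342 + 2·55.3986 = 234.8239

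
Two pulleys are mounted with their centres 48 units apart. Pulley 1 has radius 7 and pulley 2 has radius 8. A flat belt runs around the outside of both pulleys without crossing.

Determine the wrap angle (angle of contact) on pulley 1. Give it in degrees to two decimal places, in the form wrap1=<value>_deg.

open belt: β = asin((r2−r1)/C) = asin(1/48) = 1.1937°
wrap1 = π − 2β = 177.6125°
wrap2 = π + 2β = 182.3875°

wrap1=177.61_deg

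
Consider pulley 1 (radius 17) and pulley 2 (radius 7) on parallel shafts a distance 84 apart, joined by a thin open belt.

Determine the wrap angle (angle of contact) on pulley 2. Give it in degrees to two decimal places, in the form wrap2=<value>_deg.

open belt: β = asin((r2−r1)/C) = asin(-10/84) = -6.8371°
wrap1 = π − 2β = 193.6743°
wrap2 = π + 2β = 166.3257°

wrap2=166.33_deg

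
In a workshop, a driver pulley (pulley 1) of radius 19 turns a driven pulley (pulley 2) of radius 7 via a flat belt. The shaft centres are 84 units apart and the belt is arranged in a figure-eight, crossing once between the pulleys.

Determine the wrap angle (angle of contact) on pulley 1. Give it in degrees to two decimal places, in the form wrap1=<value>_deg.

crossed belt: β = asin((r1+r2)/C) = asin(26/84) = 18.0305°
wrap1 = wrap2 = π + 2β = 216.0611°

wrap1=216.06_deg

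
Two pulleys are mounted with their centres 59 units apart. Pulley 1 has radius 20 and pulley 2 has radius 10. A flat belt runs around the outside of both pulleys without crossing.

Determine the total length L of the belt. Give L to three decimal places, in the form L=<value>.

L=213.947

open belt: β = asin((r2−r1)/C) = asin(-10/59) = -9.7583°
wrap1 = π − 2β = 199.5165°
wrap2 = π + 2β = 160.4835°
tangent length = C·cosβ = 58.1464
L = r1·wrap1 + r2·wrap2 + 2·C·cosβ = 20·3.4822 + 10·2.8010 + 2·58.1464 = 213.9468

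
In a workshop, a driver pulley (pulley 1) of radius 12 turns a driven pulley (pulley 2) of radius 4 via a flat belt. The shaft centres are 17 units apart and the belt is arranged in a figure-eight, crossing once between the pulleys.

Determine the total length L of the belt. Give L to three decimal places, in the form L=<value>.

L=100.990

crossed belt: β = asin((r1+r2)/C) = asin(16/17) = 70.2501°
wrap1 = wrap2 = π + 2β = 320.5002°
tangent length = C·cosβ = 5.7446
L = (r1+r2)·wrap + 2·C·cosβ = 16·5.5938 + 2·5.7446 = 100.9897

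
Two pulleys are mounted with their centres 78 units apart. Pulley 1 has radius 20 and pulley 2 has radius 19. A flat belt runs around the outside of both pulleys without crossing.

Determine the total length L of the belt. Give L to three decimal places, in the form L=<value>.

open belt: β = asin((r2−r1)/C) = asin(-1/78) = -0.7346°
wrap1 = π − 2β = 181.4692°
wrap2 = π + 2β = 178.5308°
tangent length = C·cosβ = 77.9936
L = r1·wrap1 + r2·wrap2 + 2·C·cosβ = 20·3.1672 + 19·3.1160 + 2·77.9936 = 278.5349

L=278.535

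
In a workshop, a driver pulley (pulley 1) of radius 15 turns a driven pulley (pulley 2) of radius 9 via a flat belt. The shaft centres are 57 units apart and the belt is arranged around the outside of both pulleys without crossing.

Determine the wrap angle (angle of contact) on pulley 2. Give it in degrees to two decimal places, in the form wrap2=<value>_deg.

open belt: β = asin((r2−r1)/C) = asin(-6/57) = -6.0423°
wrap1 = π − 2β = 192.0847°
wrap2 = π + 2β = 167.9153°

wrap2=167.92_deg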